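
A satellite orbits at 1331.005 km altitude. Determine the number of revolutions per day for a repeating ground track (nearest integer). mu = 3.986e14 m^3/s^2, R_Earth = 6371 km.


r = 7.702005e+06 m
T = 2*pi*sqrt(r^3/mu) = 6726.9301 s = 112.1155 min
revs/day = 1440 / 112.1155 = 12.8439
Rounded: 13 revolutions per day

13 revolutions per day


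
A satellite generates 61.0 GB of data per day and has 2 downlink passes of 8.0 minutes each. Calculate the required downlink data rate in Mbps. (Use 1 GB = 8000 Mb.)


total contact time = 2 * 8.0 * 60 = 960.0000 s
data = 61.0 GB = 488000.0000 Mb
rate = 488000.0000 / 960.0000 = 508.3333 Mbps

508.3333 Mbps


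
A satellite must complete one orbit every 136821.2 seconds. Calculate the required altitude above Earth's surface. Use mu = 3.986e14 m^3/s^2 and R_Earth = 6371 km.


T = 136821.2 s
r = (mu*T^2/(4*pi^2))^(1/3) = (3.986e14 * 136821.2^2 / (4*pi^2))^(1/3)
r = 5.7388928e+07 m = 57388.9285 km
alt = r - R_E = 57388.9285 - 6371 = 51017.9285 km

51017.9285 km


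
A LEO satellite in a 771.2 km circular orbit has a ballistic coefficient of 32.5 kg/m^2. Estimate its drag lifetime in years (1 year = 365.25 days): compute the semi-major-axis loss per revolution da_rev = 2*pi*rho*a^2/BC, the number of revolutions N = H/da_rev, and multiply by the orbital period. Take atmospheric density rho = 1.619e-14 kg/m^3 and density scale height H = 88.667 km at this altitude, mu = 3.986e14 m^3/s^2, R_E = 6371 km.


a = R_E + alt = 7142.2000 km = 7.1422e+06 m
da_rev = 2*pi*rho*a^2/BC = 2*pi*1.619e-14*(7.1422e+06)^2/32.5 = 0.159664134 m per revolution
N = H/da_rev = 88667.0000 m / 0.159664134 m = 555334.4859 revolutions
P = 2*pi*sqrt(a^3/mu) = 6007.0221 s
lifetime = N*P = 555334.4859 * 6007.0221 = 3.3359065e+09 s = 38610.0295 days
years = 38610.0295 / 365.25 = 105.7085 years

105.7085 years


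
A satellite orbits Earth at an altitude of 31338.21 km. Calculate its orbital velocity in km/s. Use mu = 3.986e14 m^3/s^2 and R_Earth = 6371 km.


r = R_E + alt = 6371.0 + 31338.21 = 37709.2100 km = 3.770921e+07 m
v = sqrt(mu/r) = sqrt(3.986e14 / 3.770921e+07) = 3251.2093 m/s = 3.2512 km/s

3.2512 km/s


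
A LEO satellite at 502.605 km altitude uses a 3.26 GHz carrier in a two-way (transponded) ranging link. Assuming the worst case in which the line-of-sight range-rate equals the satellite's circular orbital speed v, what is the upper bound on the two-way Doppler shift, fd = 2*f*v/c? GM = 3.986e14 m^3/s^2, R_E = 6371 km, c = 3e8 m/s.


r = 6.873605e+06 m
v = sqrt(mu/r) = 7615.1132 m/s (worst-case radial velocity)
f = 3.26 GHz = 3.26e+09 Hz
fd = 2*f*v/c = 2*3.26e+09*7615.1132/3.0e+08
fd = 165501.7928 Hz

165501.7928 Hz


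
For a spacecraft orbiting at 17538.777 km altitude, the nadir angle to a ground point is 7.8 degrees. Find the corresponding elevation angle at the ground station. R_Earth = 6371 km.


r = R_E + alt = 23909.7770 km
Law of sines in the satellite / Earth-center / ground-point triangle:
  sin(nadir)/R_E = sin(90 + el)/r  =>  cos(el) = (r/R_E)*sin(nadir)
cos(el) = (23909.7770 / 6371.0000) * sin(7.8 deg) = 0.5093281
el = arccos(0.5093281) = 59.3809 deg
(Earth-central angle = 90 - nadir - el = 22.8191 deg)

59.3809 degrees


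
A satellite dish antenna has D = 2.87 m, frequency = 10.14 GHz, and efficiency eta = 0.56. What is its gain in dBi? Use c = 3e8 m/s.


lambda = c/f = 3e8 / 1.014e+10 = 0.0295858 m
G = eta*(pi*D/lambda)^2 = 0.56*(pi*2.87/0.0295858)^2
G = 52009.7740 (linear)
G = 10*log10(52009.7740) = 47.1608 dBi

47.1608 dBi


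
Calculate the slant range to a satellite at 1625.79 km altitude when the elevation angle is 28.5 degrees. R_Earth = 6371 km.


h = 1625.79 km, el = 28.5 deg
d = -R_E*sin(el) + sqrt((R_E*sin(el))^2 + 2*R_E*h + h^2)
d = -6371.0000*sin(0.4974188) + sqrt((6371.0000*0.4771588)^2 + 2*6371.0000*1625.79 + 1625.79^2)
d = 2669.7044 km

2669.7044 km


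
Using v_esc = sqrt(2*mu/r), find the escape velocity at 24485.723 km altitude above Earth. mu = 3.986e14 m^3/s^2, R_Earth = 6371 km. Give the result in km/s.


r = 6371.0 + 24485.723 = 30856.7230 km = 3.0856723e+07 m
v_esc = sqrt(2*mu/r) = sqrt(2*3.986e14 / 3.0856723e+07)
v_esc = 5082.8670 m/s = 5.0829 km/s

5.0829 km/s


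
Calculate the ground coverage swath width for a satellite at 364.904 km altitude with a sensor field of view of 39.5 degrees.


FOV = 39.5 deg = 0.6894051 rad
swath = 2 * alt * tan(FOV/2) = 2 * 364.904 * tan(0.3447025)
swath = 2 * 364.904 * 0.3590367
swath = 262.0278 km

262.0278 km


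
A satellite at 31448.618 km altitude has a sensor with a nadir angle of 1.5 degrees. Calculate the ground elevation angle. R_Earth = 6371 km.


r = R_E + alt = 37819.6180 km
Law of sines in the satellite / Earth-center / ground-point triangle:
  sin(nadir)/R_E = sin(90 + el)/r  =>  cos(el) = (r/R_E)*sin(nadir)
cos(el) = (37819.6180 / 6371.0000) * sin(1.5 deg) = 0.155392
el = arccos(0.155392) = 81.0605 deg
(Earth-central angle = 90 - nadir - el = 7.4395 deg)

81.0605 degrees


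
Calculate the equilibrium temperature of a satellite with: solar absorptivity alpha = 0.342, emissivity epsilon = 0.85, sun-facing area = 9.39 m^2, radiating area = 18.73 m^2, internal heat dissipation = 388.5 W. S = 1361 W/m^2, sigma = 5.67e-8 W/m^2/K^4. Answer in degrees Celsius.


Numerator = alpha*S*A_sun + Q_int = 0.342*1361*9.39 + 388.5 = 4759.1882 W
Denominator = eps*sigma*A_rad = 0.85*5.67e-8*18.73 = 9.0269235e-07 W/K^4
T^4 = 5.272215e+09 K^4
T = 269.4625 K = -3.6875 C

-3.6875 degrees Celsius


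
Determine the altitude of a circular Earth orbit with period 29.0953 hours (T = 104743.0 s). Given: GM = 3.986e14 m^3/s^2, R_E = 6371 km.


T = 104743.0 s
r = (mu*T^2/(4*pi^2))^(1/3) = (3.986e14 * 104743.0^2 / (4*pi^2))^(1/3)
r = 4.8025938e+07 m = 48025.9383 km
alt = r - R_E = 48025.9383 - 6371 = 41654.9383 km

41654.9383 km


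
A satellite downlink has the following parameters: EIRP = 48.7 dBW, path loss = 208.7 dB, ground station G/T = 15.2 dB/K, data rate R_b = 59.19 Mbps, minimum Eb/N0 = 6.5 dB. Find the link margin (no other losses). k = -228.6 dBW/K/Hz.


C/N0 = EIRP - FSPL + G/T - k = 48.7 - 208.7 + 15.2 - (-228.6)
C/N0 = 83.8000 dB-Hz
R_b = 59.19 Mbps = 5.919e+07 bps -> 10*log10(R_b) = 77.7225 dB-Hz
Eb/N0 = C/N0 - 10*log10(R_b) = 83.8000 - 77.7225 = 6.0775 dB
Margin = Eb/N0 - Eb/N0_req = 6.0775 - 6.5 = -0.4224834 dB (negative margin: link does not close)

-0.4225 dB


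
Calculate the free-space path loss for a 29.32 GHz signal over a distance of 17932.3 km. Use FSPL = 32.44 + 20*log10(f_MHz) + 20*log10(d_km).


f = 29.32 GHz = 29320.0000 MHz
d = 17932.3 km
FSPL = 32.44 + 20*log10(29320.0000) + 20*log10(17932.3)
FSPL = 32.44 + 89.3433 + 85.0727
FSPL = 206.8560 dB

206.8560 dB


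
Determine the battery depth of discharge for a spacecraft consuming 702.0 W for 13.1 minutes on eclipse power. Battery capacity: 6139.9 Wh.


E_used = P * t / 60 = 702.0 * 13.1 / 60 = 153.2700 Wh
DOD = E_used / E_total * 100 = 153.2700 / 6139.9 * 100
DOD = 2.4963 %

2.4963 %


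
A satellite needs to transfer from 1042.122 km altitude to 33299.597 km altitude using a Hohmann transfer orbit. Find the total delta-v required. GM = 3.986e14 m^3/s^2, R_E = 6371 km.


r1 = 7413.1220 km = 7.413122e+06 m
r2 = 39670.5970 km = 3.9670597e+07 m
dv1 = sqrt(mu/r1)*(sqrt(2*r2/(r1+r2)) - 1) = 2186.0267 m/s
dv2 = sqrt(mu/r2)*(1 - sqrt(2*r1/(r1+r2))) = 1391.0695 m/s
total dv = |dv1| + |dv2| = 2186.0267 + 1391.0695 = 3577.0962 m/s = 3.5771 km/s

3.5771 km/s


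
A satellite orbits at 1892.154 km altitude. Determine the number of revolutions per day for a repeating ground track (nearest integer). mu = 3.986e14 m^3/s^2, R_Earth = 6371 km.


r = 8.263154e+06 m
T = 2*pi*sqrt(r^3/mu) = 7475.3235 s = 124.5887 min
revs/day = 1440 / 124.5887 = 11.5580
Rounded: 12 revolutions per day

12 revolutions per day


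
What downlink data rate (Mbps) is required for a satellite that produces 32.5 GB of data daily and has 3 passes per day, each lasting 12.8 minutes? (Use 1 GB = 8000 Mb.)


total contact time = 3 * 12.8 * 60 = 2304.0000 s
data = 32.5 GB = 260000.0000 Mb
rate = 260000.0000 / 2304.0000 = 112.8472 Mbps

112.8472 Mbps


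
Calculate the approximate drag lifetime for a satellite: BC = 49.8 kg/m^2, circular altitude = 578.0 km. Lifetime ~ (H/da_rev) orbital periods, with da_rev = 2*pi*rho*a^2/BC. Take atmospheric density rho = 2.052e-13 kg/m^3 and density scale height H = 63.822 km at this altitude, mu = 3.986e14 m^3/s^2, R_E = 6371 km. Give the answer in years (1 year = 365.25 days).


a = R_E + alt = 6949.0000 km = 6.949e+06 m
da_rev = 2*pi*rho*a^2/BC = 2*pi*2.052e-13*(6.949e+06)^2/49.8 = 1.250180 m per revolution
N = H/da_rev = 63822.0000 m / 1.250180 m = 51050.2536 revolutions
P = 2*pi*sqrt(a^3/mu) = 5764.9386 s
lifetime = N*P = 51050.2536 * 5764.9386 = 2.9430158e+08 s = 3406.2683 days
years = 3406.2683 / 365.25 = 9.3259 years

9.3259 years


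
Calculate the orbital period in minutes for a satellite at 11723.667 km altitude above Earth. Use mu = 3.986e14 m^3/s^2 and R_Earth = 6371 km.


r = 18094.6670 km = 1.8094667e+07 m
T = 2*pi*sqrt(r^3/mu) = 2*pi*sqrt(5.9245011e+21 / 3.986e14)
T = 24223.5123 s = 403.7252 min

403.7252 minutes


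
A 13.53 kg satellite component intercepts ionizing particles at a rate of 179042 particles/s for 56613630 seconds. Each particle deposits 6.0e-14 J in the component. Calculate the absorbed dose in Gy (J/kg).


Total energy deposited = rate * time * E_per
  = 179042 * 56613630 * 6.0e-14 = 0.6081731 J
Dose = E_total / mass = 0.6081731 / 13.53
Dose = 0.04494997 Gy

0.0449 Gy


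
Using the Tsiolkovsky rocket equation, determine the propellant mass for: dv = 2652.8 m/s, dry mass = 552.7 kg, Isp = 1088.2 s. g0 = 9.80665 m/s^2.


ve = Isp * g0 = 1088.2 * 9.80665 = 10671.596530 m/s
mass ratio = exp(dv/ve) = exp(2652.8/10671.596530) = 1.28220995
m_prop = m_dry * (mr - 1) = 552.7 * (1.28220995 - 1)
m_prop = 155.9774 kg

155.9774 kg


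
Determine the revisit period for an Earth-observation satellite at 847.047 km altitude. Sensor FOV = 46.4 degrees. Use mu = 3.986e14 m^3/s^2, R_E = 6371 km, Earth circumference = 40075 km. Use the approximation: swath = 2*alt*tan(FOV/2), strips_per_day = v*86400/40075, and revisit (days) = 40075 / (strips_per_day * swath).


swath = 2*847.047*tan(0.4049164) = 726.0896 km
v = sqrt(mu/r) = 7431.1973 m/s = 7.4312 km/s
strips/day = v*86400/40075 = 7.4312*86400/40075 = 16.0213
coverage/day = strips * swath = 16.0213 * 726.0896 = 11632.9331 km
revisit = 40075 / 11632.9331 = 3.4450 days

3.4450 days


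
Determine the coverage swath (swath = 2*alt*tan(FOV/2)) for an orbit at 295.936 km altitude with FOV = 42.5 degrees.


FOV = 42.5 deg = 0.7417649 rad
swath = 2 * alt * tan(FOV/2) = 2 * 295.936 * tan(0.3708825)
swath = 2 * 295.936 * 0.3888787
swath = 230.1664 km

230.1664 km


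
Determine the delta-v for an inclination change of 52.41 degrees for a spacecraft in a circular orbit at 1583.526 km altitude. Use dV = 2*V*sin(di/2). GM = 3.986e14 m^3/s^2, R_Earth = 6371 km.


r = 7954.5260 km = 7.954526e+06 m
V = sqrt(mu/r) = 7078.8302 m/s
di = 52.41 deg = 0.9147271 rad
dV = 2*V*sin(di/2) = 2*7078.8302*sin(0.4573635)
dV = 6251.7984 m/s = 6.2518 km/s

6.2518 km/s


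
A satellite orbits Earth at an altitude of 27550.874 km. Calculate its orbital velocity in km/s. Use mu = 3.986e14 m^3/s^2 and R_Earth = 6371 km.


r = R_E + alt = 6371.0 + 27550.874 = 33921.8740 km = 3.3921874e+07 m
v = sqrt(mu/r) = sqrt(3.986e14 / 3.3921874e+07) = 3427.9046 m/s = 3.4279 km/s

3.4279 km/s


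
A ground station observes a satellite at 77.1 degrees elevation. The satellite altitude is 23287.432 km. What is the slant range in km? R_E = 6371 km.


h = 23287.432 km, el = 77.1 deg
d = -R_E*sin(el) + sqrt((R_E*sin(el))^2 + 2*R_E*h + h^2)
d = -6371.0000*sin(1.3456) + sqrt((6371.0000*0.9747612)^2 + 2*6371.0000*23287.432 + 23287.432^2)
d = 23414.1036 km

23414.1036 km


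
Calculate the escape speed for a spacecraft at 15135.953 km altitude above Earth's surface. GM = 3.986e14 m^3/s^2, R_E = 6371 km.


r = 6371.0 + 15135.953 = 21506.9530 km = 2.1506953e+07 m
v_esc = sqrt(2*mu/r) = sqrt(2*3.986e14 / 2.1506953e+07)
v_esc = 6088.2742 m/s = 6.0883 km/s

6.0883 km/s


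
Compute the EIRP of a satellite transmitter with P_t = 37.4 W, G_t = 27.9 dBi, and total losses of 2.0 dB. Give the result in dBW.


Pt = 37.4 W = 15.7287 dBW
EIRP = Pt_dBW + Gt - losses = 15.7287 + 27.9 - 2.0 = 41.6287 dBW

41.6287 dBW


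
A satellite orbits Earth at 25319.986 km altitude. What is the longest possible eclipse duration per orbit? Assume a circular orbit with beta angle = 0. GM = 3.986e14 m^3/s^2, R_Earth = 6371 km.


r = 31690.9860 km
T = 935.7581 min
Eclipse fraction = arcsin(R_E/r)/pi = arcsin(6371.0000/31690.9860)/pi
= arcsin(0.2010351)/pi = 0.06443052
Eclipse duration = 0.06443052 * 935.7581 = 60.2914 min

60.2914 minutes


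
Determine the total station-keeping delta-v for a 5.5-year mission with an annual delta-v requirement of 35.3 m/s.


dV = rate * years = 35.3 * 5.5
dV = 194.1500 m/s

194.1500 m/s


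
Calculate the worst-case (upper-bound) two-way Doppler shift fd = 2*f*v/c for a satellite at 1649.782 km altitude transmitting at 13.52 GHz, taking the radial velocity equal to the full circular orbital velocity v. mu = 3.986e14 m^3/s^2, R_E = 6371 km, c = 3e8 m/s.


r = 8.020782e+06 m
v = sqrt(mu/r) = 7049.5321 m/s (worst-case radial velocity)
f = 13.52 GHz = 1.352e+10 Hz
fd = 2*f*v/c = 2*1.352e+10*7049.5321/3.0e+08
fd = 635397.8243 Hz

635397.8243 Hz


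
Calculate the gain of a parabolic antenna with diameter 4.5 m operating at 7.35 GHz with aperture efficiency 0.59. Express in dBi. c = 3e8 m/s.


lambda = c/f = 3e8 / 7.35e+09 = 0.04081633 m
G = eta*(pi*D/lambda)^2 = 0.59*(pi*4.5/0.04081633)^2
G = 70779.7384 (linear)
G = 10*log10(70779.7384) = 48.4991 dBi

48.4991 dBi


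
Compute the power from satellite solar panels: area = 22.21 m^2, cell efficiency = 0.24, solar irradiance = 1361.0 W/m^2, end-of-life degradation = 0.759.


P = area * eta * S * degradation
P = 22.21 * 0.24 * 1361.0 * 0.759
P = 5506.2979 W

5506.2979 W


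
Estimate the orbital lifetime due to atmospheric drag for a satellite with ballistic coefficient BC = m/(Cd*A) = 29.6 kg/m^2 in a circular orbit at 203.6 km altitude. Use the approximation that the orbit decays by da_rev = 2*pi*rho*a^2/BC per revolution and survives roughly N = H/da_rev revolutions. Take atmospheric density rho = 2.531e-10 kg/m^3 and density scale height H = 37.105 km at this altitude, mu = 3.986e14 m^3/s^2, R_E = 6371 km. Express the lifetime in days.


a = R_E + alt = 6574.6000 km = 6.5746e+06 m
da_rev = 2*pi*rho*a^2/BC = 2*pi*2.531e-10*(6.5746e+06)^2/29.6 = 2322.303482 m per revolution
N = H/da_rev = 37105.0000 m / 2322.303482 m = 15.9777 revolutions
P = 2*pi*sqrt(a^3/mu) = 5305.3645 s
lifetime = N*P = 15.9777 * 5305.3645 = 84767.3657 s = 0.9811038 days

0.9811 days


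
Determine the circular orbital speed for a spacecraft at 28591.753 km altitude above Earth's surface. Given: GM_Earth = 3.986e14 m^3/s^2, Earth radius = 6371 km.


r = R_E + alt = 6371.0 + 28591.753 = 34962.7530 km = 3.4962753e+07 m
v = sqrt(mu/r) = sqrt(3.986e14 / 3.4962753e+07) = 3376.4929 m/s = 3.3765 km/s

3.3765 km/s


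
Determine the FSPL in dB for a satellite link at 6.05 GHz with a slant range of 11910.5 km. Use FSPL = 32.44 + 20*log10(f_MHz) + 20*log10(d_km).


f = 6.05 GHz = 6050.0000 MHz
d = 11910.5 km
FSPL = 32.44 + 20*log10(6050.0000) + 20*log10(11910.5)
FSPL = 32.44 + 75.6351 + 81.5186
FSPL = 189.5937 dB

189.5937 dB


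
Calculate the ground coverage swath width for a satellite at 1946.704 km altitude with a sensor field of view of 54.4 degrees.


FOV = 54.4 deg = 0.9494591 rad
swath = 2 * alt * tan(FOV/2) = 2 * 1946.704 * tan(0.4747296)
swath = 2 * 1946.704 * 0.5139302
swath = 2000.9399 km

2000.9399 km


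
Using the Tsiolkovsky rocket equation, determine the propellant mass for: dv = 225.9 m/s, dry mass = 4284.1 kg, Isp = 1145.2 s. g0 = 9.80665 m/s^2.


ve = Isp * g0 = 1145.2 * 9.80665 = 11230.575580 m/s
mass ratio = exp(dv/ve) = exp(225.9/11230.575580) = 1.02031839
m_prop = m_dry * (mr - 1) = 4284.1 * (1.02031839 - 1)
m_prop = 87.0460 kg

87.0460 kg


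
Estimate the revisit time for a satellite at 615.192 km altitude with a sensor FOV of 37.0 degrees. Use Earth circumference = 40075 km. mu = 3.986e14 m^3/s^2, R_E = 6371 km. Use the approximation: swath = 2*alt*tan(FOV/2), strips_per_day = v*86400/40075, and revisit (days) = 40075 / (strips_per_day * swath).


swath = 2*615.192*tan(0.3228859) = 411.6807 km
v = sqrt(mu/r) = 7553.5027 m/s = 7.5535 km/s
strips/day = v*86400/40075 = 7.5535*86400/40075 = 16.2850
coverage/day = strips * swath = 16.2850 * 411.6807 = 6704.2336 km
revisit = 40075 / 6704.2336 = 5.9776 days

5.9776 days


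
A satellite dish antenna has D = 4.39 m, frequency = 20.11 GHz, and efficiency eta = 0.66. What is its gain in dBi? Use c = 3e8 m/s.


lambda = c/f = 3e8 / 2.011e+10 = 0.01491795 m
G = eta*(pi*D/lambda)^2 = 0.66*(pi*4.39/0.01491795)^2
G = 564097.7314 (linear)
G = 10*log10(564097.7314) = 57.5135 dBi

57.5135 dBi


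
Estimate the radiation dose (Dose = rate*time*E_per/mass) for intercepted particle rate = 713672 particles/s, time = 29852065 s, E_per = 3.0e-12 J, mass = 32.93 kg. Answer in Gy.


Total energy deposited = rate * time * E_per
  = 713672 * 29852065 * 3.0e-12 = 63.9137 J
Dose = E_total / mass = 63.9137 / 32.93
Dose = 1.9409 Gy

1.9409 Gy


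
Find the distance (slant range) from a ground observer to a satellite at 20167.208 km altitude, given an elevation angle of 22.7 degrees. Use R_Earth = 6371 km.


h = 20167.208 km, el = 22.7 deg
d = -R_E*sin(el) + sqrt((R_E*sin(el))^2 + 2*R_E*h + h^2)
d = -6371.0000*sin(0.3961897) + sqrt((6371.0000*0.385906)^2 + 2*6371.0000*20167.208 + 20167.208^2)
d = 23420.5656 km

23420.5656 km


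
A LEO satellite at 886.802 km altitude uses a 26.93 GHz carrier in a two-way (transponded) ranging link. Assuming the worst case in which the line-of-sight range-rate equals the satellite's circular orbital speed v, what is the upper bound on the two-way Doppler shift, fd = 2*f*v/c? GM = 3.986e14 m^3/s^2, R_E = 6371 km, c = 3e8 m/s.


r = 7.257802e+06 m
v = sqrt(mu/r) = 7410.8170 m/s (worst-case radial velocity)
f = 26.93 GHz = 2.693e+10 Hz
fd = 2*f*v/c = 2*2.693e+10*7410.8170/3.0e+08
fd = 1.3304887e+06 Hz

1.3305e+06 Hz


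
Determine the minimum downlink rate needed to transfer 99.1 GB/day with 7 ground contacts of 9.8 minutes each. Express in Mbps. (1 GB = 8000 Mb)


total contact time = 7 * 9.8 * 60 = 4116.0000 s
data = 99.1 GB = 792800.0000 Mb
rate = 792800.0000 / 4116.0000 = 192.6142 Mbps

192.6142 Mbps


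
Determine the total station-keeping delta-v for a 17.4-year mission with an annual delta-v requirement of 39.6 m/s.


dV = rate * years = 39.6 * 17.4
dV = 689.0400 m/s

689.0400 m/s


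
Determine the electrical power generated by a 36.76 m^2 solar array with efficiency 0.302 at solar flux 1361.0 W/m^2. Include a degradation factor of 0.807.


P = area * eta * S * degradation
P = 36.76 * 0.302 * 1361.0 * 0.807
P = 12193.0992 W

12193.0992 W


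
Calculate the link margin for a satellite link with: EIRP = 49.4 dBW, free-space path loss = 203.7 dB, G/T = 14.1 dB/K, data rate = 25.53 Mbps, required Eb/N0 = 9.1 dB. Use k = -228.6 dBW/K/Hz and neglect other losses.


C/N0 = EIRP - FSPL + G/T - k = 49.4 - 203.7 + 14.1 - (-228.6)
C/N0 = 88.4000 dB-Hz
R_b = 25.53 Mbps = 2.553e+07 bps -> 10*log10(R_b) = 74.0705 dB-Hz
Eb/N0 = C/N0 - 10*log10(R_b) = 88.4000 - 74.0705 = 14.3295 dB
Margin = Eb/N0 - Eb/N0_req = 14.3295 - 9.1 = 5.2295 dB (link closes)

5.2295 dB


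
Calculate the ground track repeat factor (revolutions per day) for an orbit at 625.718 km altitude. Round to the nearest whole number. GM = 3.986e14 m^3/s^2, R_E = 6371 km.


r = 6.996718e+06 m
T = 2*pi*sqrt(r^3/mu) = 5824.4212 s = 97.0737 min
revs/day = 1440 / 97.0737 = 14.8341
Rounded: 15 revolutions per day

15 revolutions per day


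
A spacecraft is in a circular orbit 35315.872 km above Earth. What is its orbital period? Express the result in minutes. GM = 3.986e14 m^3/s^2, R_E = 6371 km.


r = 41686.8720 km = 4.1686872e+07 m
T = 2*pi*sqrt(r^3/mu) = 2*pi*sqrt(7.244325e+22 / 3.986e14)
T = 84705.2219 s = 1411.7537 min

1411.7537 minutes


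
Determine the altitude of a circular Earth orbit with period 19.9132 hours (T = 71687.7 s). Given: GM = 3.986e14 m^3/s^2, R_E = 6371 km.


T = 71687.7 s
r = (mu*T^2/(4*pi^2))^(1/3) = (3.986e14 * 71687.7^2 / (4*pi^2))^(1/3)
r = 3.7298293e+07 m = 37298.2925 km
alt = r - R_E = 37298.2925 - 6371 = 30927.2925 km

30927.2925 km


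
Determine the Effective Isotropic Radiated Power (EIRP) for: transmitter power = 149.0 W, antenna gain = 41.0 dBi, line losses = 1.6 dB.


Pt = 149.0 W = 21.7319 dBW
EIRP = Pt_dBW + Gt - losses = 21.7319 + 41.0 - 1.6 = 61.1319 dBW

61.1319 dBW


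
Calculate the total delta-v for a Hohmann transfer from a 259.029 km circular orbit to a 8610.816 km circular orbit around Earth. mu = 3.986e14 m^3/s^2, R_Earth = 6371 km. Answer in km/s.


r1 = 6630.0290 km = 6.630029e+06 m
r2 = 14981.8160 km = 1.4981816e+07 m
dv1 = sqrt(mu/r1)*(sqrt(2*r2/(r1+r2)) - 1) = 1376.0859 m/s
dv2 = sqrt(mu/r2)*(1 - sqrt(2*r1/(r1+r2))) = 1117.7641 m/s
total dv = |dv1| + |dv2| = 1376.0859 + 1117.7641 = 2493.8500 m/s = 2.4938 km/s

2.4938 km/s


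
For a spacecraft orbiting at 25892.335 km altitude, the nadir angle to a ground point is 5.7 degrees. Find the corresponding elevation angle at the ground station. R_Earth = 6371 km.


r = R_E + alt = 32263.3350 km
Law of sines in the satellite / Earth-center / ground-point triangle:
  sin(nadir)/R_E = sin(90 + el)/r  =>  cos(el) = (r/R_E)*sin(nadir)
cos(el) = (32263.3350 / 6371.0000) * sin(5.7 deg) = 0.5029644
el = arccos(0.5029644) = 59.8037 deg
(Earth-central angle = 90 - nadir - el = 24.4963 deg)

59.8037 degrees


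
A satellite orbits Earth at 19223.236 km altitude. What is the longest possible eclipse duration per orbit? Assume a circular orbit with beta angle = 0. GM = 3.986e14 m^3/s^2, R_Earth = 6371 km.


r = 25594.2360 km
T = 679.1618 min
Eclipse fraction = arcsin(R_E/r)/pi = arcsin(6371.0000/25594.2360)/pi
= arcsin(0.2489232)/pi = 0.08007669
Eclipse duration = 0.08007669 * 679.1618 = 54.3850 min

54.3850 minutes


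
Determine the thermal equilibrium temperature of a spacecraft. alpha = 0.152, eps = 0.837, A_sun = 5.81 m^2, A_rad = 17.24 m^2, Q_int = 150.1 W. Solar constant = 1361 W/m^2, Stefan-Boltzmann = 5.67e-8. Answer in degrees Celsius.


Numerator = alpha*S*A_sun + Q_int = 0.152*1361*5.81 + 150.1 = 1352.0263 W
Denominator = eps*sigma*A_rad = 0.837*5.67e-8*17.24 = 8.181742e-07 W/K^4
T^4 = 1.652492e+09 K^4
T = 201.6206 K = -71.5294 C

-71.5294 degrees Celsius


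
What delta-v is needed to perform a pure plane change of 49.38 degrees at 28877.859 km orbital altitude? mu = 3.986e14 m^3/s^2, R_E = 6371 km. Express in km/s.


r = 35248.8590 km = 3.5248859e+07 m
V = sqrt(mu/r) = 3362.7619 m/s
di = 49.38 deg = 0.8618436 rad
dV = 2*V*sin(di/2) = 2*3362.7619*sin(0.4309218)
dV = 2809.3085 m/s = 2.8093 km/s

2.8093 km/s


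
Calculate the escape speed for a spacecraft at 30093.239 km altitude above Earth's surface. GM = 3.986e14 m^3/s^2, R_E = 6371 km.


r = 6371.0 + 30093.239 = 36464.2390 km = 3.6464239e+07 m
v_esc = sqrt(2*mu/r) = sqrt(2*3.986e14 / 3.6464239e+07)
v_esc = 4675.7369 m/s = 4.6757 km/s

4.6757 km/s


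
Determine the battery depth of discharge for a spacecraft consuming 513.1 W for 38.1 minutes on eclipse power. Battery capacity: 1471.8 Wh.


E_used = P * t / 60 = 513.1 * 38.1 / 60 = 325.8185 Wh
DOD = E_used / E_total * 100 = 325.8185 / 1471.8 * 100
DOD = 22.1374 %

22.1374 %


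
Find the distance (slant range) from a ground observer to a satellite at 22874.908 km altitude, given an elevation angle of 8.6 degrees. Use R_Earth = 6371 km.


h = 22874.908 km, el = 8.6 deg
d = -R_E*sin(el) + sqrt((R_E*sin(el))^2 + 2*R_E*h + h^2)
d = -6371.0000*sin(0.1500983) + sqrt((6371.0000*0.1495353)^2 + 2*6371.0000*22874.908 + 22874.908^2)
d = 27606.7415 km

27606.7415 km


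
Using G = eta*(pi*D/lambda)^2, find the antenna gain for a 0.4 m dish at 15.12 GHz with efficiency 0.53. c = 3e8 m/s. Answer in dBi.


lambda = c/f = 3e8 / 1.512e+10 = 0.01984127 m
G = eta*(pi*D/lambda)^2 = 0.53*(pi*0.4/0.01984127)^2
G = 2125.9677 (linear)
G = 10*log10(2125.9677) = 33.2756 dBi

33.2756 dBi


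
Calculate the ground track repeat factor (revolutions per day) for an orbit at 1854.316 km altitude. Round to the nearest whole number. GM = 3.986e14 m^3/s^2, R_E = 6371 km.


r = 8.225316e+06 m
T = 2*pi*sqrt(r^3/mu) = 7424.0367 s = 123.7339 min
revs/day = 1440 / 123.7339 = 11.6379
Rounded: 12 revolutions per day

12 revolutions per day


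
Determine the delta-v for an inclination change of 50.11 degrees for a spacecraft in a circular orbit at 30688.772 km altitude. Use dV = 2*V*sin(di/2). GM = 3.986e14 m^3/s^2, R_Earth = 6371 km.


r = 37059.7720 km = 3.7059772e+07 m
V = sqrt(mu/r) = 3279.5728 m/s
di = 50.11 deg = 0.8745845 rad
dV = 2*V*sin(di/2) = 2*3279.5728*sin(0.4372922)
dV = 2777.7198 m/s = 2.7777 km/s

2.7777 km/s


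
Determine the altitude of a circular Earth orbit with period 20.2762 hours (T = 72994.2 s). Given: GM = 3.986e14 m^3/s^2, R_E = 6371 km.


T = 72994.2 s
r = (mu*T^2/(4*pi^2))^(1/3) = (3.986e14 * 72994.2^2 / (4*pi^2))^(1/3)
r = 3.7750098e+07 m = 37750.0984 km
alt = r - R_E = 37750.0984 - 6371 = 31379.0984 km

31379.0984 km


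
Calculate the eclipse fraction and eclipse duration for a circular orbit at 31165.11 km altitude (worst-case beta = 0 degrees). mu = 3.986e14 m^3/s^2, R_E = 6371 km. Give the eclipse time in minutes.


r = 37536.1100 km
T = 1206.2404 min
Eclipse fraction = arcsin(R_E/r)/pi = arcsin(6371.0000/37536.1100)/pi
= arcsin(0.1697299)/pi = 0.05428953
Eclipse duration = 0.05428953 * 1206.2404 = 65.4862 min

65.4862 minutes


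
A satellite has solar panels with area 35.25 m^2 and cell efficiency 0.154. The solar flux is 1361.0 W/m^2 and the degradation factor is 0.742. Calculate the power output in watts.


P = area * eta * S * degradation
P = 35.25 * 0.154 * 1361.0 * 0.742
P = 5482.0359 W

5482.0359 W


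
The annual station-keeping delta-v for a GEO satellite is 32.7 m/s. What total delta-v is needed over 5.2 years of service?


dV = rate * years = 32.7 * 5.2
dV = 170.0400 m/s

170.0400 m/s


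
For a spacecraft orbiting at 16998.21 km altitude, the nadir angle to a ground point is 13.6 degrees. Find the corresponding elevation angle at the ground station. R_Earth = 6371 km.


r = R_E + alt = 23369.2100 km
Law of sines in the satellite / Earth-center / ground-point triangle:
  sin(nadir)/R_E = sin(90 + el)/r  =>  cos(el) = (r/R_E)*sin(nadir)
cos(el) = (23369.2100 / 6371.0000) * sin(13.6 deg) = 0.8625154
el = arccos(0.8625154) = 30.3998 deg
(Earth-central angle = 90 - nadir - el = 46.0002 deg)

30.3998 degrees


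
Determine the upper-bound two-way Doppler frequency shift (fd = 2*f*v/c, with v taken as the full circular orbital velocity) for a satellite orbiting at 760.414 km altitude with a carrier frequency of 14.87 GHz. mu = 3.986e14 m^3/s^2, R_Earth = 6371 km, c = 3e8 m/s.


r = 7.131414e+06 m
v = sqrt(mu/r) = 7476.1985 m/s (worst-case radial velocity)
f = 14.87 GHz = 1.487e+10 Hz
fd = 2*f*v/c = 2*1.487e+10*7476.1985/3.0e+08
fd = 741140.4759 Hz

741140.4759 Hz


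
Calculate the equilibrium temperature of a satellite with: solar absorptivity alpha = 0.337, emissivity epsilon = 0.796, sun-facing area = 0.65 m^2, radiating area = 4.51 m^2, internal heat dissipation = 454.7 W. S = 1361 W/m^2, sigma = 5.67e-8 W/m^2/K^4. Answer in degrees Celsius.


Numerator = alpha*S*A_sun + Q_int = 0.337*1361*0.65 + 454.7 = 752.8271 W
Denominator = eps*sigma*A_rad = 0.796*5.67e-8*4.51 = 2.0355073e-07 W/K^4
T^4 = 3.6984738e+09 K^4
T = 246.6071 K = -26.5429 C

-26.5429 degrees Celsius


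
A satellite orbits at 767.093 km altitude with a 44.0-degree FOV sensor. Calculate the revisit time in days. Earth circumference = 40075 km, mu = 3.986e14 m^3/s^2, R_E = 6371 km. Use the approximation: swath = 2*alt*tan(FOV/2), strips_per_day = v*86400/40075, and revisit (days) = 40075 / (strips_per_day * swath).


swath = 2*767.093*tan(0.3839724) = 619.8514 km
v = sqrt(mu/r) = 7472.7000 m/s = 7.4727 km/s
strips/day = v*86400/40075 = 7.4727*86400/40075 = 16.1108
coverage/day = strips * swath = 16.1108 * 619.8514 = 9986.3166 km
revisit = 40075 / 9986.3166 = 4.0130 days

4.0130 days


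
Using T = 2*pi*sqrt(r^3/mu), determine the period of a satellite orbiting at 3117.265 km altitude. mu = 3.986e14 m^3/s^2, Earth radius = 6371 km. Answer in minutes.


r = 9488.2650 km = 9.488265e+06 m
T = 2*pi*sqrt(r^3/mu) = 2*pi*sqrt(8.5420167e+20 / 3.986e14)
T = 9197.9582 s = 153.2993 min

153.2993 minutes


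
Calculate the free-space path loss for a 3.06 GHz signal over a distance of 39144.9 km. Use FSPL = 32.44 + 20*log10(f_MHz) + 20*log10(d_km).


f = 3.06 GHz = 3060.0000 MHz
d = 39144.9 km
FSPL = 32.44 + 20*log10(3060.0000) + 20*log10(39144.9)
FSPL = 32.44 + 69.7144 + 91.8535
FSPL = 194.0079 dB

194.0079 dB


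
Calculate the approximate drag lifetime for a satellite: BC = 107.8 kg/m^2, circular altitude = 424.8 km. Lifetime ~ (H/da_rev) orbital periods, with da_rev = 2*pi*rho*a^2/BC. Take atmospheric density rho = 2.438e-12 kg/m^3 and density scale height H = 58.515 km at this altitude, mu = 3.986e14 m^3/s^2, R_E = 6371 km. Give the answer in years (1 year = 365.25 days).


a = R_E + alt = 6795.8000 km = 6.7958e+06 m
da_rev = 2*pi*rho*a^2/BC = 2*pi*2.438e-12*(6.7958e+06)^2/107.8 = 6.562601 m per revolution
N = H/da_rev = 58515.0000 m / 6.562601 m = 8916.4345 revolutions
P = 2*pi*sqrt(a^3/mu) = 5575.3496 s
lifetime = N*P = 8916.4345 * 5575.3496 = 4.9712239e+07 s = 575.3731 days
years = 575.3731 / 365.25 = 1.5753 years

1.5753 years


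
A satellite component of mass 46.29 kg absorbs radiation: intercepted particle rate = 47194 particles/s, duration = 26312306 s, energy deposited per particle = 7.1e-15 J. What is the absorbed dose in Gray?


Total energy deposited = rate * time * E_per
  = 47194 * 26312306 * 7.1e-15 = 0.008816659 J
Dose = E_total / mass = 0.008816659 / 46.29
Dose = 1.9046574e-04 Gy

1.9047e-04 Gy


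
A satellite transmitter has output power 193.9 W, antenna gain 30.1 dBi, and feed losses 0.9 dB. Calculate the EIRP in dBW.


Pt = 193.9 W = 22.8758 dBW
EIRP = Pt_dBW + Gt - losses = 22.8758 + 30.1 - 0.9 = 52.0758 dBW

52.0758 dBW


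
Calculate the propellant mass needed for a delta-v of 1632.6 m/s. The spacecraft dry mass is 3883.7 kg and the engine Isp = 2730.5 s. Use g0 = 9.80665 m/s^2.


ve = Isp * g0 = 2730.5 * 9.80665 = 26777.057825 m/s
mass ratio = exp(dv/ve) = exp(1632.6/26777.057825) = 1.06286714
m_prop = m_dry * (mr - 1) = 3883.7 * (1.06286714 - 1)
m_prop = 244.1571 kg

244.1571 kg


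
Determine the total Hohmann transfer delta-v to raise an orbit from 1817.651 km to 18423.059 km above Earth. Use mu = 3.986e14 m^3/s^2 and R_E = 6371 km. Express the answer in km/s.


r1 = 8188.6510 km = 8.188651e+06 m
r2 = 24794.0590 km = 2.4794059e+07 m
dv1 = sqrt(mu/r1)*(sqrt(2*r2/(r1+r2)) - 1) = 1577.8660 m/s
dv2 = sqrt(mu/r2)*(1 - sqrt(2*r1/(r1+r2))) = 1184.1888 m/s
total dv = |dv1| + |dv2| = 1577.8660 + 1184.1888 = 2762.0548 m/s = 2.7621 km/s

2.7621 km/s


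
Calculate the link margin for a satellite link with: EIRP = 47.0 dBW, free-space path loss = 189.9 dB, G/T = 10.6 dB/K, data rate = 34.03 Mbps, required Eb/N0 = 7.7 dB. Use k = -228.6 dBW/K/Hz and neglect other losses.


C/N0 = EIRP - FSPL + G/T - k = 47.0 - 189.9 + 10.6 - (-228.6)
C/N0 = 96.3000 dB-Hz
R_b = 34.03 Mbps = 3.403e+07 bps -> 10*log10(R_b) = 75.3186 dB-Hz
Eb/N0 = C/N0 - 10*log10(R_b) = 96.3000 - 75.3186 = 20.9814 dB
Margin = Eb/N0 - Eb/N0_req = 20.9814 - 7.7 = 13.2814 dB (link closes)

13.2814 dB


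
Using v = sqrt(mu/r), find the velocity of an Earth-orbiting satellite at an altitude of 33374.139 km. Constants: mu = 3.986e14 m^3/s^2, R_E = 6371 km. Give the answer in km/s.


r = R_E + alt = 6371.0 + 33374.139 = 39745.1390 km = 3.9745139e+07 m
v = sqrt(mu/r) = sqrt(3.986e14 / 3.9745139e+07) = 3166.8438 m/s = 3.1668 km/s

3.1668 km/s


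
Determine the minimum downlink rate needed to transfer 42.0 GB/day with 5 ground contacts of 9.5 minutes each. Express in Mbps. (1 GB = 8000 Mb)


total contact time = 5 * 9.5 * 60 = 2850.0000 s
data = 42.0 GB = 336000.0000 Mb
rate = 336000.0000 / 2850.0000 = 117.8947 Mbps

117.8947 Mbps


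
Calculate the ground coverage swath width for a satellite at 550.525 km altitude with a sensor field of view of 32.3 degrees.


FOV = 32.3 deg = 0.5637413 rad
swath = 2 * alt * tan(FOV/2) = 2 * 550.525 * tan(0.2818707)
swath = 2 * 550.525 * 0.2895808
swath = 318.8429 km

318.8429 km


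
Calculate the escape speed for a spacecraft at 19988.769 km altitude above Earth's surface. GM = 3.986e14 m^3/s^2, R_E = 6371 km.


r = 6371.0 + 19988.769 = 26359.7690 km = 2.6359769e+07 m
v_esc = sqrt(2*mu/r) = sqrt(2*3.986e14 / 2.6359769e+07)
v_esc = 5499.3688 m/s = 5.4994 km/s

5.4994 km/s


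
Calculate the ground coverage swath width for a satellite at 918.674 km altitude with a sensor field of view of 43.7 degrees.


FOV = 43.7 deg = 0.7627089 rad
swath = 2 * alt * tan(FOV/2) = 2 * 918.674 * tan(0.3813544)
swath = 2 * 918.674 * 0.4009841
swath = 736.7473 km

736.7473 km


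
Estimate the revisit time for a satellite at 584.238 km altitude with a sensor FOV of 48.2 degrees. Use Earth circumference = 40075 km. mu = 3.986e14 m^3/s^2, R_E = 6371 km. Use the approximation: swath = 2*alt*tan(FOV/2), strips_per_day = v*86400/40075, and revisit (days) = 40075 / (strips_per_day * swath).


swath = 2*584.238*tan(0.4206243) = 522.6846 km
v = sqrt(mu/r) = 7570.2923 m/s = 7.5703 km/s
strips/day = v*86400/40075 = 7.5703*86400/40075 = 16.3212
coverage/day = strips * swath = 16.3212 * 522.6846 = 8530.8547 km
revisit = 40075 / 8530.8547 = 4.6977 days

4.6977 days


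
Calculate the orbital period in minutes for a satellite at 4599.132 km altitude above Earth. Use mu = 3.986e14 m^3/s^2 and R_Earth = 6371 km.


r = 10970.1320 km = 1.0970132e+07 m
T = 2*pi*sqrt(r^3/mu) = 2*pi*sqrt(1.3201873e+21 / 3.986e14)
T = 11434.8113 s = 190.5802 min

190.5802 minutes


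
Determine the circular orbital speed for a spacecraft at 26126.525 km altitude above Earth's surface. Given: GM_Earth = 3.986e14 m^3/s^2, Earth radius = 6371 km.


r = R_E + alt = 6371.0 + 26126.525 = 32497.5250 km = 3.2497525e+07 m
v = sqrt(mu/r) = sqrt(3.986e14 / 3.2497525e+07) = 3502.2206 m/s = 3.5022 km/s

3.5022 km/s


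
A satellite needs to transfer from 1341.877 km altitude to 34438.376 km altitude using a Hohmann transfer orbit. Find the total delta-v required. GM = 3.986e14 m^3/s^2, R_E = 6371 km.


r1 = 7712.8770 km = 7.712877e+06 m
r2 = 40809.3760 km = 4.0809376e+07 m
dv1 = sqrt(mu/r1)*(sqrt(2*r2/(r1+r2)) - 1) = 2134.7611 m/s
dv2 = sqrt(mu/r2)*(1 - sqrt(2*r1/(r1+r2))) = 1363.1341 m/s
total dv = |dv1| + |dv2| = 2134.7611 + 1363.1341 = 3497.8953 m/s = 3.4979 km/s

3.4979 km/s


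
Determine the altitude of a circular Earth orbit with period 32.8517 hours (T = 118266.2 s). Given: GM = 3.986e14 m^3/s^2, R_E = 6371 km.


T = 118266.2 s
r = (mu*T^2/(4*pi^2))^(1/3) = (3.986e14 * 118266.2^2 / (4*pi^2))^(1/3)
r = 5.207544e+07 m = 52075.4400 km
alt = r - R_E = 52075.4400 - 6371 = 45704.4400 km

45704.4400 km


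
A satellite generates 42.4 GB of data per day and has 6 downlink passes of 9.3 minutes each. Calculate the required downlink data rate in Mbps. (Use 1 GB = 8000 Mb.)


total contact time = 6 * 9.3 * 60 = 3348.0000 s
data = 42.4 GB = 339200.0000 Mb
rate = 339200.0000 / 3348.0000 = 101.3142 Mbps

101.3142 Mbps


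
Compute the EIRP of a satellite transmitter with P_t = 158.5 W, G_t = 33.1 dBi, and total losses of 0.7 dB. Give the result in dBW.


Pt = 158.5 W = 22.0003 dBW
EIRP = Pt_dBW + Gt - losses = 22.0003 + 33.1 - 0.7 = 54.4003 dBW

54.4003 dBW


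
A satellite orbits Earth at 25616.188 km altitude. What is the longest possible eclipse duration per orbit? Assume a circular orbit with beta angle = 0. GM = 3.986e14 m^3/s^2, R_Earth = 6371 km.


r = 31987.1880 km
T = 948.9079 min
Eclipse fraction = arcsin(R_E/r)/pi = arcsin(6371.0000/31987.1880)/pi
= arcsin(0.1991735)/pi = 0.06382573
Eclipse duration = 0.06382573 * 948.9079 = 60.5647 min

60.5647 minutes


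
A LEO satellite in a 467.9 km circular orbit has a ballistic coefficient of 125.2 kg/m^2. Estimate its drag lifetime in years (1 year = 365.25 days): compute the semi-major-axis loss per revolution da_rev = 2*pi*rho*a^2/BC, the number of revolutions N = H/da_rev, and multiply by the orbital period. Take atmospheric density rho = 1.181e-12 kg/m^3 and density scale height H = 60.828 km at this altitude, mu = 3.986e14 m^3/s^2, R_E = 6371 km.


a = R_E + alt = 6838.9000 km = 6.8389e+06 m
da_rev = 2*pi*rho*a^2/BC = 2*pi*1.181e-12*(6.8389e+06)^2/125.2 = 2.772030 m per revolution
N = H/da_rev = 60828.0000 m / 2.772030 m = 21943.4846 revolutions
P = 2*pi*sqrt(a^3/mu) = 5628.4732 s
lifetime = N*P = 21943.4846 * 5628.4732 = 1.2350831e+08 s = 1429.4944 days
years = 1429.4944 / 365.25 = 3.9137 years

3.9137 years


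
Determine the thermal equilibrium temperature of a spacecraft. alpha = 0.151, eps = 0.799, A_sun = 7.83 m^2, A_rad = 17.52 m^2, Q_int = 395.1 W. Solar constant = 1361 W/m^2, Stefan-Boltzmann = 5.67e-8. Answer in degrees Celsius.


Numerator = alpha*S*A_sun + Q_int = 0.151*1361*7.83 + 395.1 = 2004.2511 W
Denominator = eps*sigma*A_rad = 0.799*5.67e-8*17.52 = 7.9371382e-07 W/K^4
T^4 = 2.5251559e+09 K^4
T = 224.1672 K = -48.9828 C

-48.9828 degrees Celsius


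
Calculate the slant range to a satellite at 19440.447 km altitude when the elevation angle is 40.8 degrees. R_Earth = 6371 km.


h = 19440.447 km, el = 40.8 deg
d = -R_E*sin(el) + sqrt((R_E*sin(el))^2 + 2*R_E*h + h^2)
d = -6371.0000*sin(0.7120943) + sqrt((6371.0000*0.6534206)^2 + 2*6371.0000*19440.447 + 19440.447^2)
d = 21193.9350 km

21193.9350 km


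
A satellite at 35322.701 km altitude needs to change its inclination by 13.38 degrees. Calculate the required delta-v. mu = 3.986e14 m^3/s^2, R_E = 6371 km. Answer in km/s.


r = 41693.7010 km = 4.1693701e+07 m
V = sqrt(mu/r) = 3091.9568 m/s
di = 13.38 deg = 0.2335251 rad
dV = 2*V*sin(di/2) = 2*3091.9568*sin(0.1167625)
dV = 720.4098 m/s = 0.7204098 km/s

0.7204 km/s


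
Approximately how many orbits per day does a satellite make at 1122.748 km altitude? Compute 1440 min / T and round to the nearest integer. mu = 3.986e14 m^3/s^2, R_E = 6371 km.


r = 7.493748e+06 m
T = 2*pi*sqrt(r^3/mu) = 6455.9454 s = 107.5991 min
revs/day = 1440 / 107.5991 = 13.3830
Rounded: 13 revolutions per day

13 revolutions per day


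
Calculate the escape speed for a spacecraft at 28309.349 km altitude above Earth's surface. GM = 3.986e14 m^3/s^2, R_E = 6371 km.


r = 6371.0 + 28309.349 = 34680.3490 km = 3.4680349e+07 m
v_esc = sqrt(2*mu/r) = sqrt(2*3.986e14 / 3.4680349e+07)
v_esc = 4794.4845 m/s = 4.7945 km/s

4.7945 km/s


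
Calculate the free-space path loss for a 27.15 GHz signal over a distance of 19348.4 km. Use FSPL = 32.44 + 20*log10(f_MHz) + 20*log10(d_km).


f = 27.15 GHz = 27150.0000 MHz
d = 19348.4 km
FSPL = 32.44 + 20*log10(27150.0000) + 20*log10(19348.4)
FSPL = 32.44 + 88.6754 + 85.7329
FSPL = 206.8483 dB

206.8483 dB


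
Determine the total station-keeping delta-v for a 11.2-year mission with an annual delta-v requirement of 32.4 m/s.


dV = rate * years = 32.4 * 11.2
dV = 362.8800 m/s

362.8800 m/s


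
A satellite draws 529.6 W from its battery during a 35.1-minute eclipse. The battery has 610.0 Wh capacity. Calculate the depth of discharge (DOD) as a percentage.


E_used = P * t / 60 = 529.6 * 35.1 / 60 = 309.8160 Wh
DOD = E_used / E_total * 100 = 309.8160 / 610.0 * 100
DOD = 50.7895 %

50.7895 %
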